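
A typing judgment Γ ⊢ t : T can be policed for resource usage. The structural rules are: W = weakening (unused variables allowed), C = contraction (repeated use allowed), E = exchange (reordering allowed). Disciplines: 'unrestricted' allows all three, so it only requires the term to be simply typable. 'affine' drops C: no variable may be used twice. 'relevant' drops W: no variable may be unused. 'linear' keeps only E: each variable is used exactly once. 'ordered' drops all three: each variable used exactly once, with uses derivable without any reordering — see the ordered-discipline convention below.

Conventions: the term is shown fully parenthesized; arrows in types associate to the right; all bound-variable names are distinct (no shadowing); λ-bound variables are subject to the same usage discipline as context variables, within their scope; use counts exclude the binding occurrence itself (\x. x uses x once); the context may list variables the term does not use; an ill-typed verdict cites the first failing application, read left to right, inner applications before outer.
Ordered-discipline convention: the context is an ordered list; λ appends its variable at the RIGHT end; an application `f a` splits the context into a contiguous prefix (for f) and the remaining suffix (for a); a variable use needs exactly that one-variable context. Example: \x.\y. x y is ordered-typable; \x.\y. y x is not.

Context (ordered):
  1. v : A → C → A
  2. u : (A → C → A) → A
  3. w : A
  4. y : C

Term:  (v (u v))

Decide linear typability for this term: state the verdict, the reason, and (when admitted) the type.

no — needs contraction — v ×2; w, y never used (weakening)
usage: v ×2; u ×1; w ×0; y ×0
use order (left to right): v, u, v
typing: well-typed at C → A
across the five disciplines: ordered ✗, linear ✗, affine ✗, relevant ✗, unrestricted ✓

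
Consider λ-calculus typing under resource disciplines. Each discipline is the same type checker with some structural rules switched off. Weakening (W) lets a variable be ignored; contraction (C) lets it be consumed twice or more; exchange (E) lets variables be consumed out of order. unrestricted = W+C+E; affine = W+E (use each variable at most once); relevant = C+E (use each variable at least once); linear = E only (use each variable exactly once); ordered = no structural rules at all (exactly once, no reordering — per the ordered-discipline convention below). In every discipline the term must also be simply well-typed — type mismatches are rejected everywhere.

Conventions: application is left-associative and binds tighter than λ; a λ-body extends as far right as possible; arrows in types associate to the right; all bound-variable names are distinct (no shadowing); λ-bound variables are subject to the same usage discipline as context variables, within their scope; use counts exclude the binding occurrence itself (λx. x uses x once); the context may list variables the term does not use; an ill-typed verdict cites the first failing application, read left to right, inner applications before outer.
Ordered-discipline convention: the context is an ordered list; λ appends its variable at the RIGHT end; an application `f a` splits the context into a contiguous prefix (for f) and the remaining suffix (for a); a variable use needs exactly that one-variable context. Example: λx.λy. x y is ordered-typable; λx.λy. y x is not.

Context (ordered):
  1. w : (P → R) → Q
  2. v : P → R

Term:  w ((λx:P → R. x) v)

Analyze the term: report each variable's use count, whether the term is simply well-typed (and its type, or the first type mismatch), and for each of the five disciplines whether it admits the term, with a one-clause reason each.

use counts: w=1; v=1; x (bound)=1
order of uses: w, x, v
typing: ✓ — Q
ordered: ✓ — single-use (w, v, x), ordered derivation ok
linear: ✓ — single use per variable (w, v, x)
affine: ✓ — no duplicate uses among w, v, x
relevant: ✓ — at least one use each (w, v, x)
unrestricted: ✓ — type-checks (Q) and nothing is barred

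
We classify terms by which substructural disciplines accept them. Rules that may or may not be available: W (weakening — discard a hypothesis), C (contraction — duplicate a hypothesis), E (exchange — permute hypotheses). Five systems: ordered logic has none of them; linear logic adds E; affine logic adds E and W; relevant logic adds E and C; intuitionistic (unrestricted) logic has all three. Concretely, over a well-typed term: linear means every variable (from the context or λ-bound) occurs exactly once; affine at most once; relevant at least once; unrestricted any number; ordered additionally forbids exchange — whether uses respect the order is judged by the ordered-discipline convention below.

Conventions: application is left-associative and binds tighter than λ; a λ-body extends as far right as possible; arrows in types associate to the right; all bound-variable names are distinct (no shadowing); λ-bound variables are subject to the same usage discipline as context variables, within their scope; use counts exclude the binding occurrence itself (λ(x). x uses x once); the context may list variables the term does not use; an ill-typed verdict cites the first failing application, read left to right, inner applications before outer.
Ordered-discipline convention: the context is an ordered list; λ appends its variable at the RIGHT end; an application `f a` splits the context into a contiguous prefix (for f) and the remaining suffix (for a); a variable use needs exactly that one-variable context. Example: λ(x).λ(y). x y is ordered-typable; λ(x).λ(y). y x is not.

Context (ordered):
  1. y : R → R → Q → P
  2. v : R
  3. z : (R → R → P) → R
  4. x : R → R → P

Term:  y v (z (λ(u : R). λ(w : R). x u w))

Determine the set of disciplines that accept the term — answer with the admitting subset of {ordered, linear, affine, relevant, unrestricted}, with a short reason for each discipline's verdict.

admitting disciplines: ordered, linear, affine, relevant, unrestricted
counts: y=1, v=1, z=1, x=1, u (λ-bound)=1, w (λ-bound)=1
order of uses: y, v, z, x, u, w
typing: ✓ — Q → P
ordered ✓ (y, v, z, x, u, w: once each, no exchange needed)
linear ✓ (exactly-once usage across y, v, z, x, u, w)
affine ✓ (none of y, v, z, x, u, w used more than once)
relevant ✓ (every one of y, v, z, x, u, w appears)
unrestricted ✓ (typability at Q → P is all that's needed)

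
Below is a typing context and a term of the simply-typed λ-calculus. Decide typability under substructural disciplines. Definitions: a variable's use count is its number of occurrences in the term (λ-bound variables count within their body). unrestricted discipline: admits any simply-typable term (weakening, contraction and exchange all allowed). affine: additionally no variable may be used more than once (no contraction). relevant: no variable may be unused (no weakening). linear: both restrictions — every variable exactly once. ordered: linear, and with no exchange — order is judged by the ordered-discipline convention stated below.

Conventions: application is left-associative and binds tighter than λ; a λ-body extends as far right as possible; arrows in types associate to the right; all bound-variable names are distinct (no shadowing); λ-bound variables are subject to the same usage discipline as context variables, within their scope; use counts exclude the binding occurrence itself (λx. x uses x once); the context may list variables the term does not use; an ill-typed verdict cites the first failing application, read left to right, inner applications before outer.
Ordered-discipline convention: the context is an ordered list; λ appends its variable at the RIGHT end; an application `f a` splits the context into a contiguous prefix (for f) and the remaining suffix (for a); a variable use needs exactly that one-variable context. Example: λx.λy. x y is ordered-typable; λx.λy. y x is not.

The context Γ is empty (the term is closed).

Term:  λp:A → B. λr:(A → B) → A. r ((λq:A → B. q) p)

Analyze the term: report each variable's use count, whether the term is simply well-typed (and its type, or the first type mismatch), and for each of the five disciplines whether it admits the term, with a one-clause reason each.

use counts: p (bound): 1; r (bound): 1; q (bound): 1
order of uses: r, q, p
typing: the term checks, with type (A → B) → ((A → B) → A) → A
ordered: ✗, no ordered split (uses run r, q, p)
linear: ✓, single use per variable (p, r, q)
affine: ✓, no duplicate uses among p, r, q
relevant: ✓, none of p, r, q goes unused
unrestricted: ✓, simply typable at (A → B) → ((A → B) → A) → A; W, C, E all held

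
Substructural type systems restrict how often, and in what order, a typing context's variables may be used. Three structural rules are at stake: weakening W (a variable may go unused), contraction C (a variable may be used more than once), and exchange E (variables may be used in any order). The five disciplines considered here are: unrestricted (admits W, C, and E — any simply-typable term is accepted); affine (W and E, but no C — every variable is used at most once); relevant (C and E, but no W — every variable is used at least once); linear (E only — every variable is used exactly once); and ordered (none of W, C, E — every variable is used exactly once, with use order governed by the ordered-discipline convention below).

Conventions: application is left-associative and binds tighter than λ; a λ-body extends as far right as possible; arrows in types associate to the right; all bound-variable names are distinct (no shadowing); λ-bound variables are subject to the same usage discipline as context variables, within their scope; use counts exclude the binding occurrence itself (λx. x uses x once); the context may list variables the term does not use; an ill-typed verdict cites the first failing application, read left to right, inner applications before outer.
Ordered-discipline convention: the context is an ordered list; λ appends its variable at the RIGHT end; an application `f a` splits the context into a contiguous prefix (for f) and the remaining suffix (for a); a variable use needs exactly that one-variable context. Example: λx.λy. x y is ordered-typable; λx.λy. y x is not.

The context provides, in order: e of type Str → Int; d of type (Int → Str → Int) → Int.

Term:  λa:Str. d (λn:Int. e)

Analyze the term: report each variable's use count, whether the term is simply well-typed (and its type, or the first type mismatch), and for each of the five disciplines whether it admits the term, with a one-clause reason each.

variable uses: e: 1×; d: 1×; a (λ-bound): 0×; n (λ-bound): 0×
left-to-right use order: d, e
typing: well-typed at Str → Int
ordered: ✗ — a, n never used (weakening)
linear: ✗ — a, n never used (weakening)
affine: ✓ — at most one use each (e, d, a, n)
relevant: ✗ — a, n never used (weakening)
unrestricted: ✓ — simply typable at Str → Int; W, C, E all held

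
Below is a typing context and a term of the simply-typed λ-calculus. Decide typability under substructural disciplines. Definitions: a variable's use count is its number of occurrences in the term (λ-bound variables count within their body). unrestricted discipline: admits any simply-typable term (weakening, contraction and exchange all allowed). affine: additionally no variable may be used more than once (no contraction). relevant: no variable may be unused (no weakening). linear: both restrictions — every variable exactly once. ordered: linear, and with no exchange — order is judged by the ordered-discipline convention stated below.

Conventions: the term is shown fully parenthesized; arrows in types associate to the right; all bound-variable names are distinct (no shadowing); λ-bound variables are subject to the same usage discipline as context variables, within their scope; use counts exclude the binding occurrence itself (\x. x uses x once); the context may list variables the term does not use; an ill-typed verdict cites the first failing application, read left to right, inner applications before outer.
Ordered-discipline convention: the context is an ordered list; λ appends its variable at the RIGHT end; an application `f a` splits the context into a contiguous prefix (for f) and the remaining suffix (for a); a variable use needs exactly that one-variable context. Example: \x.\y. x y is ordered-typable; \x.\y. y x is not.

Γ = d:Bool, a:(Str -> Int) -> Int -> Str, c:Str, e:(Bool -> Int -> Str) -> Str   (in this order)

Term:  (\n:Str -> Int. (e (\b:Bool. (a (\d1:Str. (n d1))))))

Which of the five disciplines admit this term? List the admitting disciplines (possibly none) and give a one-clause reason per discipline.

admitted in: affine, unrestricted
usage: d ×0; a ×1; c ×0; e ×1; n [bound] ×1; b [bound] ×0; d1 [bound] ×1
use order (left to right): e, a, n, d1
typing: well-typed — term : (Str -> Int) -> Str
ordered ✗ (d, c, b never used (weakening))
linear ✗ (d, c, b never used (weakening))
affine ✓ (d, a, c, e, n, b, d1: no repeats, contraction unneeded)
relevant ✗ (d, c, b never used (weakening))
unrestricted ✓ (type-checks ((Str -> Int) -> Str) and nothing is barred)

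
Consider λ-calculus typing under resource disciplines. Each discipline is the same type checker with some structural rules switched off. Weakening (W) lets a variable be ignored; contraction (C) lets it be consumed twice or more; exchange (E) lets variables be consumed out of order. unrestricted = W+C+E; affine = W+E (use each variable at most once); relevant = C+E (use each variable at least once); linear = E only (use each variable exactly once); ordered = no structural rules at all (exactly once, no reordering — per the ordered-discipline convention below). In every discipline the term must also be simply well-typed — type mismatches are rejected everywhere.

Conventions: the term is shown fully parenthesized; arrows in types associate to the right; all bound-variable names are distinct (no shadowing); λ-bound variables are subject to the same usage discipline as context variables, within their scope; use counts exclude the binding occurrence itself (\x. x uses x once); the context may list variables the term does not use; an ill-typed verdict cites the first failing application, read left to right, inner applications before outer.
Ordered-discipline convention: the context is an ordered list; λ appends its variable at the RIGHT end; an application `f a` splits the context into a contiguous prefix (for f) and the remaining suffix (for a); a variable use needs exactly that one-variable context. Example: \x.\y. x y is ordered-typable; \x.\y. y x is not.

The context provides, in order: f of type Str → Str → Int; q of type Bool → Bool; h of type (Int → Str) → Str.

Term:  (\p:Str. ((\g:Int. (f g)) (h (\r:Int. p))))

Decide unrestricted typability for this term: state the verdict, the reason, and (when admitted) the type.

no — not simply typable
use counts: f=1, q=0, h=1, p (λ-bound)=1, g (λ-bound)=1, r (λ-bound)=0
use order (left to right): f, g, h, p
typing: ill-typed: a function awaiting Str gets Int
summary: ordered ✗; linear ✗; affine ✗; relevant ✗; unrestricted ✗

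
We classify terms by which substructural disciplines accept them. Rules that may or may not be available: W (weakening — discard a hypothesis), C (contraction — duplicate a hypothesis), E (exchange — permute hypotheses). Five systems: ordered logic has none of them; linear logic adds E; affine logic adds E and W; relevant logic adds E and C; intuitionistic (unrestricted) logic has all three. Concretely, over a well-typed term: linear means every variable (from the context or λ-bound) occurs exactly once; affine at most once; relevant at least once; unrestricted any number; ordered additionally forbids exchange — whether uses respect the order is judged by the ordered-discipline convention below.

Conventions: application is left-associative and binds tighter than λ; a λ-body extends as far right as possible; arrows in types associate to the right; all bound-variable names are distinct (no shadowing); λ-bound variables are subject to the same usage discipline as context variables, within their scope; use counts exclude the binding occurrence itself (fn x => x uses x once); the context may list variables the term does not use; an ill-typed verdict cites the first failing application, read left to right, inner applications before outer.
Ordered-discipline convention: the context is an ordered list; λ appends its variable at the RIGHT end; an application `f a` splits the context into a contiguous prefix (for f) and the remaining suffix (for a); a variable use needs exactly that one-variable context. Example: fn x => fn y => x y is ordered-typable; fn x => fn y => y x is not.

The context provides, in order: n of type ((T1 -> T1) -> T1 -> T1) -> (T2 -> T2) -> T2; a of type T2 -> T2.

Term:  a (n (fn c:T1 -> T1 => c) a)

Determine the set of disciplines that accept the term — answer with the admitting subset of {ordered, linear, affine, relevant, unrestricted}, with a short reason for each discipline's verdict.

admitting disciplines: relevant, unrestricted
use counts: n: 1×, a: 2×, c (λ-bound): 1×
order of uses: a, n, c, a
typing: the term checks, with type T2
ordered: ✗ — repeated use of a ×2
linear: ✗ — repeated use of a ×2
affine: ✗ — repeated use of a ×2
relevant: ✓ — none of n, a, c goes unused
unrestricted: ✓ — typability at T2 is all that's needed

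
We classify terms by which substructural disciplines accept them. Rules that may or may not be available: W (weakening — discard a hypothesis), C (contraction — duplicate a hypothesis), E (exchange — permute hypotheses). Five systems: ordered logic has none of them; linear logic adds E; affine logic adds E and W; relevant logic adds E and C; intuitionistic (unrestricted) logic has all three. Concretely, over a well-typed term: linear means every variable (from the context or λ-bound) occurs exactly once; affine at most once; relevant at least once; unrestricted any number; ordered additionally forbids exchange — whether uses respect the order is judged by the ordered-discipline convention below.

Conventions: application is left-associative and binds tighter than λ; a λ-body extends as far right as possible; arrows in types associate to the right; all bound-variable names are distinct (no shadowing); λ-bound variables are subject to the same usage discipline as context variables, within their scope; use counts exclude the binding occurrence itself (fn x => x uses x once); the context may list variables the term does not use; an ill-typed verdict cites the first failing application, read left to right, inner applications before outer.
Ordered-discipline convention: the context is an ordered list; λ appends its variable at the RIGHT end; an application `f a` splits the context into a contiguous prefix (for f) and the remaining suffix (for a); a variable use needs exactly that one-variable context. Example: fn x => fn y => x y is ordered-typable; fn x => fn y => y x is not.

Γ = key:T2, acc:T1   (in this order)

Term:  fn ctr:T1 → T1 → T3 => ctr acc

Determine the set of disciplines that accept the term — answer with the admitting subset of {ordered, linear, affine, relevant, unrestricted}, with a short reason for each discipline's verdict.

accepted by: affine, unrestricted
use counts: key: 0×; acc: 1×; ctr [bound]: 1×
left-to-right use order: ctr, acc
typing: ✓ — (T1 → T1 → T3) → T1 → T3
ordered: ✗ — needs weakening: key unused
linear: ✗ — needs weakening: key unused
affine: ✓ — key, acc, ctr: no repeats, contraction unneeded
relevant: ✗ — needs weakening: key unused
unrestricted: ✓ — typability at (T1 → T1 → T3) → T1 → T3 is all that's needed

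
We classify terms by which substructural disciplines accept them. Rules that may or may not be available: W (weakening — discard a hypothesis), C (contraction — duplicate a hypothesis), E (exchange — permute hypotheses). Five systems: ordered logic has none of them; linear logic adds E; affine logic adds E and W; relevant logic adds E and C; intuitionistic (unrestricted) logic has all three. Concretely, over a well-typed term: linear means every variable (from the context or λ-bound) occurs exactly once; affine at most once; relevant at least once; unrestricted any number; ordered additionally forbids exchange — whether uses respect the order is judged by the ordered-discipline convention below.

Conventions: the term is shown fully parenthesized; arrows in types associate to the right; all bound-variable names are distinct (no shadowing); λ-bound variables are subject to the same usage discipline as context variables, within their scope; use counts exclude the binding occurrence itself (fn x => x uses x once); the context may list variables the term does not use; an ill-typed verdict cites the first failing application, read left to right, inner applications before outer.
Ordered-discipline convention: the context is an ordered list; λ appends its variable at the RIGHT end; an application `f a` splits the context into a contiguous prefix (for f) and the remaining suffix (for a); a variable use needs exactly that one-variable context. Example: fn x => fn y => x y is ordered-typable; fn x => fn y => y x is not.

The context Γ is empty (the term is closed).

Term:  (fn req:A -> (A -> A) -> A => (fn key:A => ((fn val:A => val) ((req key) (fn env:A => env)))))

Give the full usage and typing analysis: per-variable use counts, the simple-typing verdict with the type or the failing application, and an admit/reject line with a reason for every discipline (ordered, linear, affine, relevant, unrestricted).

counts: req (bound) ×1; key (bound) ×1; val (bound) ×1; env (bound) ×1
uses in reading order: val, req, key, env
typing: the term checks, with type (A -> (A -> A) -> A) -> A -> A
ordered: ✓ — req, key, val, env once each; derivable with no W/C/E
linear: ✓ — single use per variable (req, key, val, env)
affine: ✓ — at most one use each (req, key, val, env)
relevant: ✓ — at least one use each (req, key, val, env)
unrestricted: ✓ — well-typed at (A -> (A -> A) -> A) -> A -> A; no restrictions here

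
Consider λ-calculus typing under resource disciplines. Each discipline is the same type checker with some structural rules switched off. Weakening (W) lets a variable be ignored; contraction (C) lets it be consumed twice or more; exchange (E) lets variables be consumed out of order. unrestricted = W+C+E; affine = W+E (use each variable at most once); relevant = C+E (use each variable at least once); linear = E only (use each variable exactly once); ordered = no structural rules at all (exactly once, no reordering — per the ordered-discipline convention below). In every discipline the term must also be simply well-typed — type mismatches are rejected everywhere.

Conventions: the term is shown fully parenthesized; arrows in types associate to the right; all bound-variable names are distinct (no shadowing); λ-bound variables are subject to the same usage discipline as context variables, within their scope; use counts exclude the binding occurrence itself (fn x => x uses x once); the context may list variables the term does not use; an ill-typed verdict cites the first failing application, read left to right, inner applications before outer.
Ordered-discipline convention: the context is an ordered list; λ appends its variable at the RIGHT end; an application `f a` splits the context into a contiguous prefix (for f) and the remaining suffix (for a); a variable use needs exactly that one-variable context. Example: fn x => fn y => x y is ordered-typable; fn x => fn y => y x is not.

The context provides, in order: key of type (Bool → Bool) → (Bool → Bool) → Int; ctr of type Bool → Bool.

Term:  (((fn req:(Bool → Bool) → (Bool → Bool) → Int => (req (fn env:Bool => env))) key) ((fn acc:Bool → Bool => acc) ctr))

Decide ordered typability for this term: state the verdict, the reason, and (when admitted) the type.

yes — single-use (key, ctr, req, env, acc), ordered derivation ok; term : Int
variable uses: key: 1×; ctr: 1×; req (λ-bound): 1×; env (λ-bound): 1×; acc (λ-bound): 1×
use order (left to right): req, env, key, acc, ctr
typing: the term checks, with type Int
all disciplines: ordered ✓; linear ✓; affine ✓; relevant ✓; unrestricted ✓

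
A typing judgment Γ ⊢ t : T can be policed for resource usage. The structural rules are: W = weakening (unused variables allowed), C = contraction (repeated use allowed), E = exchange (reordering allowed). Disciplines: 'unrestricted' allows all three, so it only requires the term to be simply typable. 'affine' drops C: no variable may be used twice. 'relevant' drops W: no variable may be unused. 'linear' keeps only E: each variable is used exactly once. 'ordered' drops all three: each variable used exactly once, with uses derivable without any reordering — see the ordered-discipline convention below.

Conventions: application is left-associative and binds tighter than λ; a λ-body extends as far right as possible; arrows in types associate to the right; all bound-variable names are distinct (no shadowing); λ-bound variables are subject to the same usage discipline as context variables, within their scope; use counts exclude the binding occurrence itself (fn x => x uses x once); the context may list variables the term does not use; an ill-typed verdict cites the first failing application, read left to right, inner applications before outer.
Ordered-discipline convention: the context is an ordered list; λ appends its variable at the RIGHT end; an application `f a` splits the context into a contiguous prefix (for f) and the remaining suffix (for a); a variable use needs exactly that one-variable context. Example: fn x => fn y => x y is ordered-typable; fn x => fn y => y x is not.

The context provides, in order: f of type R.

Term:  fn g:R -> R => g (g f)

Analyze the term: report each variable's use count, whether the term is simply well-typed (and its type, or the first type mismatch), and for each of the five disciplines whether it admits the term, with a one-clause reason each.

usage: f ×1; g (λ-bound) ×2
use order (left to right): g, g, f
typing: well-typed — term : (R -> R) -> R
ordered ✗ (uses contraction: g ×2)
linear ✗ (uses contraction: g ×2)
affine ✗ (uses contraction: g ×2)
relevant ✓ (none of f, g goes unused)
unrestricted ✓ (type-checks ((R -> R) -> R) and nothing is barred)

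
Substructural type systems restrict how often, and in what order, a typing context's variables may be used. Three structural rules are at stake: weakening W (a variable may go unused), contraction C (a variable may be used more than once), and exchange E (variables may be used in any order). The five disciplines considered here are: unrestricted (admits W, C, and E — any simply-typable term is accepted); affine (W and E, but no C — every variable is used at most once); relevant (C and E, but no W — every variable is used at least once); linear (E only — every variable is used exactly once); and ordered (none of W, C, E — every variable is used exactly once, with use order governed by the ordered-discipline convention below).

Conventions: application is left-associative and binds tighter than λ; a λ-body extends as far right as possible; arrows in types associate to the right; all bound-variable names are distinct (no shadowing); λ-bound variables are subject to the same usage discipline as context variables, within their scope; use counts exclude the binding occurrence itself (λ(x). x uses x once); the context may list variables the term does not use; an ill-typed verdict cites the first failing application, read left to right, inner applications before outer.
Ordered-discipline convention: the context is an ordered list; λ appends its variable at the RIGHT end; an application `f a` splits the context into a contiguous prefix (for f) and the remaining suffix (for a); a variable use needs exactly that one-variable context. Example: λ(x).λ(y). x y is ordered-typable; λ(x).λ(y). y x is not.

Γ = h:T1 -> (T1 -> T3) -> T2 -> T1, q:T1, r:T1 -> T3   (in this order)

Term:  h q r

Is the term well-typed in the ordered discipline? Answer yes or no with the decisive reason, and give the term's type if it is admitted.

yes — h, q, r once each; derivable with no W/C/E; term : T2 -> T1
use counts: h: 1; q: 1; r: 1
order of uses: h, q, r
typing: well-typed at T2 -> T1
all disciplines: ordered ✓; linear ✓; affine ✓; relevant ✓; unrestricted ✓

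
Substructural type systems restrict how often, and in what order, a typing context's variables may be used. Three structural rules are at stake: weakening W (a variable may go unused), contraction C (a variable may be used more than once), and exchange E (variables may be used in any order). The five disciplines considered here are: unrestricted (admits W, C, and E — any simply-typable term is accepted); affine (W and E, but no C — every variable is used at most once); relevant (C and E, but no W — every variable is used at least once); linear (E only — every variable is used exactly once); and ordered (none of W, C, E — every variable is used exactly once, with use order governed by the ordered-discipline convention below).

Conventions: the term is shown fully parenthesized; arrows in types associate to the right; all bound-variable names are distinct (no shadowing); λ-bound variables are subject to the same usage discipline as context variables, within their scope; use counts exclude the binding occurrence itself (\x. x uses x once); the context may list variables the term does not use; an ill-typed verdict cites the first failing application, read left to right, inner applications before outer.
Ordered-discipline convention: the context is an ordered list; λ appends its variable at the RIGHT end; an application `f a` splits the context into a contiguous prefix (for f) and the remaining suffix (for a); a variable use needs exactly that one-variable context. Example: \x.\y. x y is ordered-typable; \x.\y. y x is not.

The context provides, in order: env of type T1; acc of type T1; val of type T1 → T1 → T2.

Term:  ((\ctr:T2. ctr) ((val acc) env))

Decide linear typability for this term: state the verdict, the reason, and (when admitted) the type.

yes — exactly-once usage across env, acc, val, ctr; term : T2
variable uses: env ×1, acc ×1, val ×1, ctr [bound] ×1
uses in reading order: ctr, val, acc, env
typing: well-typed — term : T2
across the five disciplines: ordered ✗ | linear ✓ | affine ✓ | relevant ✓ | unrestricted ✓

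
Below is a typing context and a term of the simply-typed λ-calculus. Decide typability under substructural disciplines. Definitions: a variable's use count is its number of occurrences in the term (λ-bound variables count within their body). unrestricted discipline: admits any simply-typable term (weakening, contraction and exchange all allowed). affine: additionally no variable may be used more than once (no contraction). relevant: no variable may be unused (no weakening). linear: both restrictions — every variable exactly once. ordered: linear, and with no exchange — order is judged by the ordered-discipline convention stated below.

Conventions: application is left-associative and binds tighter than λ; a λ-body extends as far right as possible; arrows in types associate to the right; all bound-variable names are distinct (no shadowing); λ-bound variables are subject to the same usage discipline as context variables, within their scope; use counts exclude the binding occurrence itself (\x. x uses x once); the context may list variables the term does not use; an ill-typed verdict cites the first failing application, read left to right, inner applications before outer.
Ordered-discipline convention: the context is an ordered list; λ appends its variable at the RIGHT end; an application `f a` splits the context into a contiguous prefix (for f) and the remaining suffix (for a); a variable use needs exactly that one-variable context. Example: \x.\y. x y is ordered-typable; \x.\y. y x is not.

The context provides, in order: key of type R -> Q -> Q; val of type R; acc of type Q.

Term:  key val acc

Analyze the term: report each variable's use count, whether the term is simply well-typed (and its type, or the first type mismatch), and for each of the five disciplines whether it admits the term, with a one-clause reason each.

usage: key=1; val=1; acc=1
order of uses: key, val, acc
typing: well-typed — term : Q
ordered: ✓ — one use each (key, val, acc); ordered split holds
linear: ✓ — each of key, val, acc used exactly once
affine: ✓ — none of key, val, acc used more than once
relevant: ✓ — every one of key, val, acc appears
unrestricted: ✓ — simply typable at Q; W, C, E all held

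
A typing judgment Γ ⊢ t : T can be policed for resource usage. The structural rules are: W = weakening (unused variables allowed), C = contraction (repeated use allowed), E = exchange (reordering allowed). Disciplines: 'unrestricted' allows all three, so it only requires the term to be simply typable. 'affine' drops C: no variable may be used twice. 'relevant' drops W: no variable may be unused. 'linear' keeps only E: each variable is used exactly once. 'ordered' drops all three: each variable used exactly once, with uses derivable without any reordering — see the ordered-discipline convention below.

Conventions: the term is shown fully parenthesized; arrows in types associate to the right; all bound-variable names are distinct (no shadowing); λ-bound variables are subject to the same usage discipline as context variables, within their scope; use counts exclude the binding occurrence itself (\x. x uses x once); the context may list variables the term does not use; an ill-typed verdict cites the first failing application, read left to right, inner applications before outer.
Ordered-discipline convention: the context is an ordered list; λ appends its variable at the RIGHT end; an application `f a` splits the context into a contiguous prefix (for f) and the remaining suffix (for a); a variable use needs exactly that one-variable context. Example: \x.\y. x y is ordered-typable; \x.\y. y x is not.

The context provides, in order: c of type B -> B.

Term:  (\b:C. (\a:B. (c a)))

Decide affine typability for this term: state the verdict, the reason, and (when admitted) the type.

yes — at most one use each (c, b, a); term : C -> B -> B
variable uses: c=1, b (bound)=0, a (bound)=1
use order (left to right): c, a
typing: the term checks, with type C -> B -> B
across the five disciplines: ordered ✗; linear ✗; affine ✓; relevant ✗; unrestricted ✓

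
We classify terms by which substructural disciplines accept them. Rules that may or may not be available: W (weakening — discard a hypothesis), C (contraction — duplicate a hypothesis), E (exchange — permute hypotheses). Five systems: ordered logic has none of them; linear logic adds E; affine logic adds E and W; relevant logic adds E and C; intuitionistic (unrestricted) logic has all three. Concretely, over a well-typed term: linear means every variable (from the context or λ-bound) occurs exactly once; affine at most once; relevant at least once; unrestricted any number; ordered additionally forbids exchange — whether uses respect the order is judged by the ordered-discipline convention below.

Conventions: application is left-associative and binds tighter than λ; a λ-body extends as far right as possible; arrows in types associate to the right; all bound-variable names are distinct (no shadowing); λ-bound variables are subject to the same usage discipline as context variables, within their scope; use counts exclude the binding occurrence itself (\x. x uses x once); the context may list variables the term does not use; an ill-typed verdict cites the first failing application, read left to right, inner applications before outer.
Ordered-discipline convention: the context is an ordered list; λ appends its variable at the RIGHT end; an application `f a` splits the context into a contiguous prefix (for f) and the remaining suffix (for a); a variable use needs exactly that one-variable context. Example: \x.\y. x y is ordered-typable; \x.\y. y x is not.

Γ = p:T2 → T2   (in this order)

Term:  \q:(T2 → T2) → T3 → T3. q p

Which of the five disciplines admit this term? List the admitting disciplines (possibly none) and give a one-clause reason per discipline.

admitting disciplines: linear, affine, relevant, unrestricted
variable uses: p=1; q (λ-bound)=1
order of uses: q, p
typing: well-typed — term : ((T2 → T2) → T3 → T3) → T3 → T3
ordered: ✗ — use order q, p needs exchange
linear: ✓ — p, q: one use apiece
affine: ✓ — none of p, q used more than once
relevant: ✓ — every one of p, q appears
unrestricted: ✓ — simply typable at ((T2 → T2) → T3 → T3) → T3 → T3; W, C, E all held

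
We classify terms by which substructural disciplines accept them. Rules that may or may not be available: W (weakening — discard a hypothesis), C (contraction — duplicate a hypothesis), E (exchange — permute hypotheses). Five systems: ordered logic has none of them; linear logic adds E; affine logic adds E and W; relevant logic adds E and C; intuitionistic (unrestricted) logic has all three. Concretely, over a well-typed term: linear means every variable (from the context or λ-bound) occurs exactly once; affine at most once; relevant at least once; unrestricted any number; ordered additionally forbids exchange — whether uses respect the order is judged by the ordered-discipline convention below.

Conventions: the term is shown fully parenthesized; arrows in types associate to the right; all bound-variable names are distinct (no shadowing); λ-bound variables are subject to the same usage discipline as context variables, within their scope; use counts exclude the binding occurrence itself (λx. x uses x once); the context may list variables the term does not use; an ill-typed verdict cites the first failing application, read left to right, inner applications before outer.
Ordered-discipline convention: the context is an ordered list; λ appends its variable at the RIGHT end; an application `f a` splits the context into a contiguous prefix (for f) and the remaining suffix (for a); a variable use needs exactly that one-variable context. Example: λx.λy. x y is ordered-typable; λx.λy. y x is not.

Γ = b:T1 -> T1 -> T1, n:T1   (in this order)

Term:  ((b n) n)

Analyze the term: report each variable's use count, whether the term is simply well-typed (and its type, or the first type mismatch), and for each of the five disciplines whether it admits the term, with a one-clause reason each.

use counts: b ×1, n ×2
use order (left to right): b, n, n
typing: well-typed — term : T1
ordered: ✗, needs contraction — n ×2
linear: ✗, needs contraction — n ×2
affine: ✗, needs contraction — n ×2
relevant: ✓, b, n: all used, weakening unneeded
unrestricted: ✓, well-typed at T1; no restrictions here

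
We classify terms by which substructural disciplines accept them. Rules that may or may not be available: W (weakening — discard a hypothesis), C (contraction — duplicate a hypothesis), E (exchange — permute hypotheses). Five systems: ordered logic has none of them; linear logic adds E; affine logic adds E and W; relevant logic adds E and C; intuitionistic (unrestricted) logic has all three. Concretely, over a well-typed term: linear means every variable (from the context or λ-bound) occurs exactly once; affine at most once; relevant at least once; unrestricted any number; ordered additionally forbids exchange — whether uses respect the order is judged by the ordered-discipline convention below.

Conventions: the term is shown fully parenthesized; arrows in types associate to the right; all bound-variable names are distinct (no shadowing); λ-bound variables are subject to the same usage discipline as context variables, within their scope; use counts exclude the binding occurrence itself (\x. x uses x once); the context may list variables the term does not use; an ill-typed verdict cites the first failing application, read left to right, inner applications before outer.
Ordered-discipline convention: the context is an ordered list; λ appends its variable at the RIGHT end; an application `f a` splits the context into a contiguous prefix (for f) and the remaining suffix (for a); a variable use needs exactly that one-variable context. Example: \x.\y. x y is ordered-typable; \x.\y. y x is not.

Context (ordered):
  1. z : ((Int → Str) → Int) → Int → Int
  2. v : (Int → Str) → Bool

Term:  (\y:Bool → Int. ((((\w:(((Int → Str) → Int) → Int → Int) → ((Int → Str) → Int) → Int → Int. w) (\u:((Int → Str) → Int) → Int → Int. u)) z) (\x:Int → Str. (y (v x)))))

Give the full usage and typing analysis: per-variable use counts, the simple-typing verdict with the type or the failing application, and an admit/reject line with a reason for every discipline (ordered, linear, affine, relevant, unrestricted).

usage: z: 1, v: 1, y (λ-bound): 1, w (λ-bound): 1, u (λ-bound): 1, x (λ-bound): 1
use order (left to right): w, u, z, y, v, x
typing: well-typed at (Bool → Int) → Int → Int
ordered ✗ (no contiguous prefix/suffix split fits w, u, z, y, v, x)
linear ✓ (each of z, v, y, w, u, x used exactly once)
affine ✓ (z, v, y, w, u, x: no repeats, contraction unneeded)
relevant ✓ (z, v, y, w, u, x: all used, weakening unneeded)
unrestricted ✓ (simply typable at (Bool → Int) → Int → Int; W, C, E all held)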